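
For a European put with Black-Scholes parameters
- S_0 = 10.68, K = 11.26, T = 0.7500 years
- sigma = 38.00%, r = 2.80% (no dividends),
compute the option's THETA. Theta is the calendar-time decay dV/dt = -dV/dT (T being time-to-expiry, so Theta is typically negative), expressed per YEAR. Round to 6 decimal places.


d1 = 0.0676600148; d2 = -0.2614296386
phi(d1) = 0.3980301702; exp(-qT) = 1.0000000000; exp(-rT) = 0.9792189646
Theta = -S*exp(-qT)*phi(d1)*sigma/(2*sqrt(T)) + r*K*exp(-rT)*N(-d2) - q*S*exp(-qT)*N(-d1)
N(-d1) = 0.4730281400; N(-d2) = 0.6031193984; sqrt(T) = 0.8660254038
Term 1 = -10.6800 * 1.0000000000 * 0.3980301702 * 0.3800 / (2 * 0.8660254038) = -0.9326317887
Term 2 = 0.0280 * 11.2600 * 0.9792189646 * 0.6031193984 = 0.1861999392
Term 3 = 0 (no dividend yield, q = 0)
Theta = -0.9326317887 + (0.1861999392) + (0.0000000000) = -0.746432

Answer: Theta = -0.746432


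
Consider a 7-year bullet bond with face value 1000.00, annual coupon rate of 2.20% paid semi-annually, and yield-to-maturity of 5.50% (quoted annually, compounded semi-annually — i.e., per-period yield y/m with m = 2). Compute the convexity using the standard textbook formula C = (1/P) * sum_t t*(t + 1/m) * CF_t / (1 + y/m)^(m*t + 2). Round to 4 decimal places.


Coupon per period c = face * coupon_rate / m = 11.000000
Periods per year m = 2; per-period yield y/m = 0.027500
Number of cashflows N = 14
Cashflows (t years, CF_t, discount factor 1/(1+y/m)^(m*t), PV):
  t = 0.5000: CF_t = 11.000000, DF = 0.973236, PV = 10.705596
  t = 1.0000: CF_t = 11.000000, DF = 0.947188, PV = 10.419072
  t = 1.5000: CF_t = 11.000000, DF = 0.921838, PV = 10.140216
  t = 2.0000: CF_t = 11.000000, DF = 0.897166, PV = 9.868823
  t = 2.5000: CF_t = 11.000000, DF = 0.873154, PV = 9.604694
  t = 3.0000: CF_t = 11.000000, DF = 0.849785, PV = 9.347634
  t = 3.5000: CF_t = 11.000000, DF = 0.827041, PV = 9.097454
  t = 4.0000: CF_t = 11.000000, DF = 0.804906, PV = 8.853970
  t = 4.5000: CF_t = 11.000000, DF = 0.783364, PV = 8.617002
  t = 5.0000: CF_t = 11.000000, DF = 0.762398, PV = 8.386377
  t = 5.5000: CF_t = 11.000000, DF = 0.741993, PV = 8.161924
  t = 6.0000: CF_t = 11.000000, DF = 0.722134, PV = 7.943478
  t = 6.5000: CF_t = 11.000000, DF = 0.702807, PV = 7.730879
  t = 7.0000: CF_t = 1011.000000, DF = 0.683997, PV = 691.521246
Price P = sum_t PV_t = 810.398366
Convexity numerator sum_t t*(t + 1/m) * CF_t / (1+y/m)^(m*t + 2):
  t = 0.5000: term = 5.070108
  t = 1.0000: term = 14.803235
  t = 1.5000: term = 28.814082
  t = 2.0000: term = 46.738170
  t = 2.5000: term = 68.230905
  t = 3.0000: term = 92.966684
  t = 3.5000: term = 120.638033
  t = 4.0000: term = 150.954785
  t = 4.5000: term = 183.643291
  t = 5.0000: term = 218.445656
  t = 5.5000: term = 255.119014
  t = 6.0000: term = 293.434832
  t = 6.5000: term = 333.178235
  t = 7.0000: term = 34387.544882
Convexity = (1/P) * sum = 36199.581911 / 810.398366 = 44.668873

Answer: Convexity = 44.6689


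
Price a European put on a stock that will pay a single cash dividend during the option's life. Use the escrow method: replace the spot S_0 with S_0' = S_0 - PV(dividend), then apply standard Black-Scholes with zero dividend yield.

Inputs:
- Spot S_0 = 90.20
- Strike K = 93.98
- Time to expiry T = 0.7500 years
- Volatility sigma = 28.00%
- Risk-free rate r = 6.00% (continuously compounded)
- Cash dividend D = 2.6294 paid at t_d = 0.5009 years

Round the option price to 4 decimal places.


PV(D) = D * exp(-r * t_d) = 2.6294 * 0.97039313 = 2.55155170
S_0' = S_0 - PV(D) = 90.2000 - 2.55155170 = 87.64844830
d1 = (ln(S_0'/K) + (r + sigma^2/2)*T) / (sigma*sqrt(T)) = 0.01918417
d2 = d1 - sigma*sqrt(T) = -0.22330294
exp(-rT) = 0.95599748
N(-d1) = 0.49234709; N(-d2) = 0.58835013
P = K * exp(-rT) * N(-d2) - S_0' * N(-d1) = 93.9800 * 0.95599748 * 0.58835013 - 87.64844830 * 0.49234709 = 9.7066

Answer: Price = 9.7066


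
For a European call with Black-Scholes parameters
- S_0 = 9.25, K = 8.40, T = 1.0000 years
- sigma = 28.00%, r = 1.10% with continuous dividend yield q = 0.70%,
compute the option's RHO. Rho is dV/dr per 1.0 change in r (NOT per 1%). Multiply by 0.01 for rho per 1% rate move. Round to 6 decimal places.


Answer: Rho = 4.872677

Derivation:
d1 = 0.4985423060; d2 = 0.2185423060
phi(d1) = 0.3523216477; exp(-qT) = 0.9930244429; exp(-rT) = 0.9890602788
N(d2) = 0.5864967003
Rho = K*T*exp(-rT)*N(d2) = 8.4000 * 1.0000 * 0.9890602788 * 0.5864967003 = 4.872677


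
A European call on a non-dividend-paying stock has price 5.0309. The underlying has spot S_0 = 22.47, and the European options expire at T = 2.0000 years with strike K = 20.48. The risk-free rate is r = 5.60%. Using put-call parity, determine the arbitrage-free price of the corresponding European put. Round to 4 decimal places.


Answer: Put price = 0.8709

Derivation:
Put-call parity: C - P = S_0 * exp(-qT) - K * exp(-rT).
S_0 * exp(-qT) = 22.4700 * 1.00000000 = 22.47000000
K * exp(-rT) = 20.4800 * 0.89404426 = 18.31002639
P = C - S*exp(-qT) + K*exp(-rT)
P = 5.0309 - 22.47000000 + 18.31002639 = 0.8709


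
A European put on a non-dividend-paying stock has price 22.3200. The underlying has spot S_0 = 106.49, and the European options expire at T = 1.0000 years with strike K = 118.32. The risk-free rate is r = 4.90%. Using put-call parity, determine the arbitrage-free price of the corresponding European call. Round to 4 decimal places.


Put-call parity: C - P = S_0 * exp(-qT) - K * exp(-rT).
S_0 * exp(-qT) = 106.4900 * 1.00000000 = 106.49000000
K * exp(-rT) = 118.3200 * 0.95218113 = 112.66207127
C = P + S*exp(-qT) - K*exp(-rT)
C = 22.3200 + 106.49000000 - 112.66207127 = 16.1479

Answer: Call price = 16.1479


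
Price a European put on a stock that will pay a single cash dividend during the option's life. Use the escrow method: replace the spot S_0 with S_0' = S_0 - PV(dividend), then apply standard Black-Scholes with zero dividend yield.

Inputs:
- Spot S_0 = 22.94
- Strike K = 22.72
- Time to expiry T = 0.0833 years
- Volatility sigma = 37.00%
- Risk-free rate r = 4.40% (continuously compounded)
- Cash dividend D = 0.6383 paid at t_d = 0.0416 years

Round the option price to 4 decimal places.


Answer: Price = 1.1331

Derivation:
PV(D) = D * exp(-r * t_d) = 0.6383 * 0.99817127 = 0.63713272
S_0' = S_0 - PV(D) = 22.9400 - 0.63713272 = 22.30286728
d1 = (ln(S_0'/K) + (r + sigma^2/2)*T) / (sigma*sqrt(T)) = -0.08580762
d2 = d1 - sigma*sqrt(T) = -0.19259605
exp(-rT) = 0.99634151
N(-d1) = 0.53419032; N(-d2) = 0.57636233
P = K * exp(-rT) * N(-d2) - S_0' * N(-d1) = 22.7200 * 0.99634151 * 0.57636233 - 22.30286728 * 0.53419032 = 1.1331


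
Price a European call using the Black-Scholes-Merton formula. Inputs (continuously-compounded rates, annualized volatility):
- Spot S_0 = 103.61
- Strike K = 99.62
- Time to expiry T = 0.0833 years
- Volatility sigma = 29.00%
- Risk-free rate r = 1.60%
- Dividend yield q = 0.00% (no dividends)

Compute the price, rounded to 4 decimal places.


Answer: Price = 5.8421

Derivation:
d1 = (ln(S/K) + (r - q + 0.5*sigma^2) * T) / (sigma * sqrt(T)) = 0.52696501
d2 = d1 - sigma * sqrt(T) = 0.44326597
exp(-rT) = 0.99866809; exp(-qT) = 1.00000000
C = S_0 * exp(-qT) * N(d1) - K * exp(-rT) * N(d2)
N(d1) = 0.70089106; N(d2) = 0.67121331
C = 103.6100 * 1.00000000 * 0.70089106 - 99.6200 * 0.99866809 * 0.67121331 = 5.8421


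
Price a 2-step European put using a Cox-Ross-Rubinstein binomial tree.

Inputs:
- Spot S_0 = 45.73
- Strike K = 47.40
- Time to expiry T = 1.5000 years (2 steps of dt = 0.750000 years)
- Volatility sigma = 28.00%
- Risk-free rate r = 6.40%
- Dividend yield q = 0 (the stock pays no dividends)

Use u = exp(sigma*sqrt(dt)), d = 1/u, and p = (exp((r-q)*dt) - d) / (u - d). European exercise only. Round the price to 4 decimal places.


Answer: Price = V(0,0) = 4.4517

Derivation:
dt = T/N = 0.750000
u = exp(sigma*sqrt(dt)) = 1.274415; d = 1/u = 0.784674
p = (exp((r-q)*dt) - d) / (u - d) = 0.540075
Discount per step: exp(-r*dt) = 0.953134
Stock lattice S(k, i) with i counting down-moves:
  k=0: S(0,0) = 45.7300
  k=1: S(1,0) = 58.2790; S(1,1) = 35.8831
  k=2: S(2,0) = 74.2716; S(2,1) = 45.7300; S(2,2) = 28.1566
Terminal payoffs V(N, i) = max(K - S_T, 0):
  V(2,0) = 0.000000; V(2,1) = 1.670000; V(2,2) = 19.243441
Backward induction: V(k, i) = exp(-r*dt) * [p * V(k+1, i) + (1-p) * V(k+1, i+1)].
  V(1,0) = exp(-r*dt) * [p*0.000000 + (1-p)*1.670000] = 0.732078
  V(1,1) = exp(-r*dt) * [p*1.670000 + (1-p)*19.243441] = 9.295406
  V(0,0) = exp(-r*dt) * [p*0.732078 + (1-p)*9.295406] = 4.451676


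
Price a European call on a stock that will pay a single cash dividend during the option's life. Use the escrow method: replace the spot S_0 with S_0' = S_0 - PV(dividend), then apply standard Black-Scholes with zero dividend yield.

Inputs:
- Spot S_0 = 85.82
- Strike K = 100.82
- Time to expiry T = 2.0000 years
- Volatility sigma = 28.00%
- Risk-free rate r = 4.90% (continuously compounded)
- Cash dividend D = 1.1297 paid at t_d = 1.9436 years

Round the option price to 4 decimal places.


PV(D) = D * exp(-r * t_d) = 1.1297 * 0.90915798 = 1.02707577
S_0' = S_0 - PV(D) = 85.8200 - 1.02707577 = 84.79292423
d1 = (ln(S_0'/K) + (r + sigma^2/2)*T) / (sigma*sqrt(T)) = 0.00827151
d2 = d1 - sigma*sqrt(T) = -0.38770829
exp(-rT) = 0.90664890
N(d1) = 0.50329982; N(d2) = 0.34911596
C = S_0' * N(d1) - K * exp(-rT) * N(d2) = 84.79292423 * 0.50329982 - 100.8200 * 0.90664890 * 0.34911596 = 10.7642

Answer: Price = 10.7642


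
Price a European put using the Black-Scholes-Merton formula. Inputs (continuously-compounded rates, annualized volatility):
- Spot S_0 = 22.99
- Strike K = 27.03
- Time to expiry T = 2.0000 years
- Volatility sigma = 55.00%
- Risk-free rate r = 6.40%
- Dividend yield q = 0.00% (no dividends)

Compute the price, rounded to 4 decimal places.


Answer: Price = 7.4806

Derivation:
d1 = (ln(S/K) + (r - q + 0.5*sigma^2) * T) / (sigma * sqrt(T)) = 0.34534064
d2 = d1 - sigma * sqrt(T) = -0.43247682
exp(-rT) = 0.87985338; exp(-qT) = 1.00000000
P = K * exp(-rT) * N(-d2) - S_0 * exp(-qT) * N(-d1)
N(-d1) = 0.36491915; N(-d2) = 0.66730255
P = 27.0300 * 0.87985338 * 0.66730255 - 22.9900 * 1.00000000 * 0.36491915 = 7.4806


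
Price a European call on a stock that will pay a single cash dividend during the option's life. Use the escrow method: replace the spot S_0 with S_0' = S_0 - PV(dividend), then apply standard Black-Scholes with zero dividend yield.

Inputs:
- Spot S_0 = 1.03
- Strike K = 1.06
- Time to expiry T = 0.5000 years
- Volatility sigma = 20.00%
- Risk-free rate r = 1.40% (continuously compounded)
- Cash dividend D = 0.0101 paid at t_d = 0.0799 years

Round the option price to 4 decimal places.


Answer: Price = 0.0435

Derivation:
PV(D) = D * exp(-r * t_d) = 0.0101 * 0.99888203 = 0.01008871
S_0' = S_0 - PV(D) = 1.0300 - 0.01008871 = 1.01991129
d1 = (ln(S_0'/K) + (r + sigma^2/2)*T) / (sigma*sqrt(T)) = -0.15240452
d2 = d1 - sigma*sqrt(T) = -0.29382587
exp(-rT) = 0.99302444
N(d1) = 0.43943395; N(d2) = 0.38444548
C = S_0' * N(d1) - K * exp(-rT) * N(d2) = 1.01991129 * 0.43943395 - 1.0600 * 0.99302444 * 0.38444548 = 0.0435


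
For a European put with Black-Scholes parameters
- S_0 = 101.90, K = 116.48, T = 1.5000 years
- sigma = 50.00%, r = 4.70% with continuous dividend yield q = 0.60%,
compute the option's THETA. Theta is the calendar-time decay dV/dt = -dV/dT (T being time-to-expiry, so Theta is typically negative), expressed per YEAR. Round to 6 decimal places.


Answer: Theta = -4.948047

Derivation:
d1 = 0.1882389687; d2 = -0.4241334670
phi(d1) = 0.3919364821; exp(-qT) = 0.9910403788; exp(-rT) = 0.9319277395
Theta = -S*exp(-qT)*phi(d1)*sigma/(2*sqrt(T)) + r*K*exp(-rT)*N(-d2) - q*S*exp(-qT)*N(-d1)
N(-d1) = 0.4253446629; N(-d2) = 0.6642657603; sqrt(T) = 1.2247448714
Term 1 = -101.9000 * 0.9910403788 * 0.3919364821 * 0.5000 / (2 * 1.2247448714) = -8.0793347587
Term 2 = 0.0470 * 116.4800 * 0.9319277395 * 0.6642657603 = 3.3890137131
Term 3 = -0.0060 * 101.9000 * 0.9910403788 * 0.4253446629 = -0.2577257261
Theta = -8.0793347587 + (3.3890137131) + (-0.2577257261) = -4.948047


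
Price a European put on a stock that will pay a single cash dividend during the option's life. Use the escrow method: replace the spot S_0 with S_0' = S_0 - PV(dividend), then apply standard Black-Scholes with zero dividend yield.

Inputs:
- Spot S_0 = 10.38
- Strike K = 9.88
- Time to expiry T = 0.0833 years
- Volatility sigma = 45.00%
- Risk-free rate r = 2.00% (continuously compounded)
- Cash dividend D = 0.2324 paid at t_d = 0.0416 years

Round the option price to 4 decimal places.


PV(D) = D * exp(-r * t_d) = 0.2324 * 0.99916835 = 0.23220672
S_0' = S_0 - PV(D) = 10.3800 - 0.23220672 = 10.14779328
d1 = (ln(S_0'/K) + (r + sigma^2/2)*T) / (sigma*sqrt(T)) = 0.28368109
d2 = d1 - sigma*sqrt(T) = 0.15380327
exp(-rT) = 0.99833539
N(-d1) = 0.38832739; N(-d2) = 0.43888243
P = K * exp(-rT) * N(-d2) - S_0' * N(-d1) = 9.8800 * 0.99833539 * 0.43888243 - 10.14779328 * 0.38832739 = 0.3883

Answer: Price = 0.3883


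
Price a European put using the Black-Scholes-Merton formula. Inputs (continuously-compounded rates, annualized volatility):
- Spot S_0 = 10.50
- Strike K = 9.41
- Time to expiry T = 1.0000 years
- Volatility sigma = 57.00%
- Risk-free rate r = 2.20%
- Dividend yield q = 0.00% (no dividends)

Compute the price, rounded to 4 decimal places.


d1 = (ln(S/K) + (r - q + 0.5*sigma^2) * T) / (sigma * sqrt(T)) = 0.51588123
d2 = d1 - sigma * sqrt(T) = -0.05411877
exp(-rT) = 0.97824024; exp(-qT) = 1.00000000
P = K * exp(-rT) * N(-d2) - S_0 * exp(-qT) * N(-d1)
N(-d1) = 0.30296868; N(-d2) = 0.52157973
P = 9.4100 * 0.97824024 * 0.52157973 - 10.5000 * 1.00000000 * 0.30296868 = 1.6201

Answer: Price = 1.6201


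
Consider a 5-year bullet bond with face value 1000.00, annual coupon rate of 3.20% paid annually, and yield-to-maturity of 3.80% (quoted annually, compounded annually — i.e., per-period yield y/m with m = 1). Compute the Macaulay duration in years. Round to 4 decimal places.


Answer: Macaulay duration = 4.6946 years

Derivation:
Coupon per period c = face * coupon_rate / m = 32.000000
Periods per year m = 1; per-period yield y/m = 0.038000
Number of cashflows N = 5
Cashflows (t years, CF_t, discount factor 1/(1+y/m)^(m*t), PV):
  t = 1.0000: CF_t = 32.000000, DF = 0.963391, PV = 30.828516
  t = 2.0000: CF_t = 32.000000, DF = 0.928122, PV = 29.699919
  t = 3.0000: CF_t = 32.000000, DF = 0.894145, PV = 28.612639
  t = 4.0000: CF_t = 32.000000, DF = 0.861411, PV = 27.565163
  t = 5.0000: CF_t = 1032.000000, DF = 0.829876, PV = 856.432086
Price P = sum_t PV_t = 973.138324
Macaulay numerator sum_t t * PV_t:
  t * PV_t at t = 1.0000: 30.828516
  t * PV_t at t = 2.0000: 59.399839
  t * PV_t at t = 3.0000: 85.837917
  t * PV_t at t = 4.0000: 110.260652
  t * PV_t at t = 5.0000: 4282.160431
Macaulay duration D = (sum_t t * PV_t) / P = 4568.487355 / 973.138324 = 4.694592


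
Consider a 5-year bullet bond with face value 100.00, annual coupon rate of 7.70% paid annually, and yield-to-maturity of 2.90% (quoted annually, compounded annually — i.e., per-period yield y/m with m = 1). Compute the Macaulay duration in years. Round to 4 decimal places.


Answer: Macaulay duration = 4.4039 years

Derivation:
Coupon per period c = face * coupon_rate / m = 7.700000
Periods per year m = 1; per-period yield y/m = 0.029000
Number of cashflows N = 5
Cashflows (t years, CF_t, discount factor 1/(1+y/m)^(m*t), PV):
  t = 1.0000: CF_t = 7.700000, DF = 0.971817, PV = 7.482993
  t = 2.0000: CF_t = 7.700000, DF = 0.944429, PV = 7.272102
  t = 3.0000: CF_t = 7.700000, DF = 0.917812, PV = 7.067155
  t = 4.0000: CF_t = 7.700000, DF = 0.891946, PV = 6.867983
  t = 5.0000: CF_t = 107.700000, DF = 0.866808, PV = 93.355268
Price P = sum_t PV_t = 122.045501
Macaulay numerator sum_t t * PV_t:
  t * PV_t at t = 1.0000: 7.482993
  t * PV_t at t = 2.0000: 14.544204
  t * PV_t at t = 3.0000: 21.201464
  t * PV_t at t = 4.0000: 27.471933
  t * PV_t at t = 5.0000: 466.776339
Macaulay duration D = (sum_t t * PV_t) / P = 537.476934 / 122.045501 = 4.403906


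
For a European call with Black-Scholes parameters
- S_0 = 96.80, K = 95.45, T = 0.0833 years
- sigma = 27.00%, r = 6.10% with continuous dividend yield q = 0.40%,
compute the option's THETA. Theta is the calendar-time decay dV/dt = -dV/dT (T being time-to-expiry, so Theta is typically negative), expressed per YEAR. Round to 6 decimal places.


Answer: Theta = -20.486883

Derivation:
d1 = 0.2801200377; d2 = 0.2021933414
phi(d1) = 0.3835933964; exp(-qT) = 0.9996668555; exp(-rT) = 0.9949315880
Theta = -S*exp(-qT)*phi(d1)*sigma/(2*sqrt(T)) - r*K*exp(-rT)*N(d2) + q*S*exp(-qT)*N(d1)
N(d1) = 0.6103072940; N(d2) = 0.5801172108; sqrt(T) = 0.2886173938
Term 1 = -96.8000 * 0.9996668555 * 0.3835933964 * 0.2700 / (2 * 0.2886173938) = -17.3625312457
Term 2 = -0.0610 * 95.4500 * 0.9949315880 * 0.5801172108 = -3.3605838613
Term 3 = 0.0040 * 96.8000 * 0.9996668555 * 0.6103072940 = 0.2362322585
Theta = -17.3625312457 + (-3.3605838613) + (0.2362322585) = -20.486883


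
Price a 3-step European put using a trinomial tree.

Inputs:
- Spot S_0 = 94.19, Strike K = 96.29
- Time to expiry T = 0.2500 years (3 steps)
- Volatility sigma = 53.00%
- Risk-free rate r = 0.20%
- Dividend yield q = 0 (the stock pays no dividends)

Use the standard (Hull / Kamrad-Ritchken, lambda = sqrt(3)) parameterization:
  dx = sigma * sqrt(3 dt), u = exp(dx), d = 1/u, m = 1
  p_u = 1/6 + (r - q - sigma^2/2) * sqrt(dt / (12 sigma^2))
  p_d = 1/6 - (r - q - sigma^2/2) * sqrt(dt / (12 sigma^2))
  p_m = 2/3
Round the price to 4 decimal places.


dt = T/N = 0.083333; dx = sigma*sqrt(3*dt) = 0.265000
u = exp(dx) = 1.303431; d = 1/u = 0.767206
p_u = 0.144898, p_m = 0.666667, p_d = 0.188436
Discount per step: exp(-r*dt) = 0.999833
Stock lattice S(k, j) with j the centered position index:
  k=0: S(0,+0) = 94.1900
  k=1: S(1,-1) = 72.2631; S(1,+0) = 94.1900; S(1,+1) = 122.7702
  k=2: S(2,-2) = 55.4407; S(2,-1) = 72.2631; S(2,+0) = 94.1900; S(2,+1) = 122.7702; S(2,+2) = 160.0224
  k=3: S(3,-3) = 42.5344; S(3,-2) = 55.4407; S(3,-1) = 72.2631; S(3,+0) = 94.1900; S(3,+1) = 122.7702; S(3,+2) = 160.0224; S(3,+3) = 208.5782
Terminal payoffs V(N, j) = max(K - S_T, 0):
  V(3,-3) = 53.755563; V(3,-2) = 40.849298; V(3,-1) = 24.026872; V(3,+0) = 2.100000; V(3,+1) = 0.000000; V(3,+2) = 0.000000; V(3,+3) = 0.000000
Backward induction: V(k, j) = exp(-r*dt) * [p_u * V(k+1, j+1) + p_m * V(k+1, j) + p_d * V(k+1, j-1)]
  V(2,-2) = exp(-r*dt) * [p_u*24.026872 + p_m*40.849298 + p_d*53.755563] = 40.836958
  V(2,-1) = exp(-r*dt) * [p_u*2.100000 + p_m*24.026872 + p_d*40.849298] = 24.015656
  V(2,+0) = exp(-r*dt) * [p_u*0.000000 + p_m*2.100000 + p_d*24.026872] = 5.926529
  V(2,+1) = exp(-r*dt) * [p_u*0.000000 + p_m*0.000000 + p_d*2.100000] = 0.395649
  V(2,+2) = exp(-r*dt) * [p_u*0.000000 + p_m*0.000000 + p_d*0.000000] = 0.000000
  V(1,-1) = exp(-r*dt) * [p_u*5.926529 + p_m*24.015656 + p_d*40.836958] = 24.560219
  V(1,+0) = exp(-r*dt) * [p_u*0.395649 + p_m*5.926529 + p_d*24.015656] = 8.532328
  V(1,+1) = exp(-r*dt) * [p_u*0.000000 + p_m*0.395649 + p_d*5.926529] = 1.380304
  V(0,+0) = exp(-r*dt) * [p_u*1.380304 + p_m*8.532328 + p_d*24.560219] = 10.514487

Answer: Price = V(0,0) = 10.5145


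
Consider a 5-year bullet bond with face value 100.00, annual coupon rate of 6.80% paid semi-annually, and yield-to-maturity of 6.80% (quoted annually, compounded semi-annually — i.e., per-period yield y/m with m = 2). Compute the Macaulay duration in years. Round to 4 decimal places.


Answer: Macaulay duration = 4.3214 years

Derivation:
Coupon per period c = face * coupon_rate / m = 3.400000
Periods per year m = 2; per-period yield y/m = 0.034000
Number of cashflows N = 10
Cashflows (t years, CF_t, discount factor 1/(1+y/m)^(m*t), PV):
  t = 0.5000: CF_t = 3.400000, DF = 0.967118, PV = 3.288201
  t = 1.0000: CF_t = 3.400000, DF = 0.935317, PV = 3.180078
  t = 1.5000: CF_t = 3.400000, DF = 0.904562, PV = 3.075511
  t = 2.0000: CF_t = 3.400000, DF = 0.874818, PV = 2.974382
  t = 2.5000: CF_t = 3.400000, DF = 0.846052, PV = 2.876578
  t = 3.0000: CF_t = 3.400000, DF = 0.818233, PV = 2.781991
  t = 3.5000: CF_t = 3.400000, DF = 0.791327, PV = 2.690513
  t = 4.0000: CF_t = 3.400000, DF = 0.765307, PV = 2.602044
  t = 4.5000: CF_t = 3.400000, DF = 0.740142, PV = 2.516483
  t = 5.0000: CF_t = 103.400000, DF = 0.715805, PV = 74.014217
Price P = sum_t PV_t = 100.000000
Macaulay numerator sum_t t * PV_t:
  t * PV_t at t = 0.5000: 1.644101
  t * PV_t at t = 1.0000: 3.180078
  t * PV_t at t = 1.5000: 4.613267
  t * PV_t at t = 2.0000: 5.948764
  t * PV_t at t = 2.5000: 7.191446
  t * PV_t at t = 3.0000: 8.345972
  t * PV_t at t = 3.5000: 9.416797
  t * PV_t at t = 4.0000: 10.408175
  t * PV_t at t = 4.5000: 11.324175
  t * PV_t at t = 5.0000: 370.071087
Macaulay duration D = (sum_t t * PV_t) / P = 432.143862 / 100.000000 = 4.321439


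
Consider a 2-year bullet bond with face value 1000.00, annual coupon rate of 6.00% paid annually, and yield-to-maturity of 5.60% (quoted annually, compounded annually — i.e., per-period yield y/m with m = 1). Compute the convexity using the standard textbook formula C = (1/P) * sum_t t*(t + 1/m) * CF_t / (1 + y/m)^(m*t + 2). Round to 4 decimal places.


Coupon per period c = face * coupon_rate / m = 60.000000
Periods per year m = 1; per-period yield y/m = 0.056000
Number of cashflows N = 2
Cashflows (t years, CF_t, discount factor 1/(1+y/m)^(m*t), PV):
  t = 1.0000: CF_t = 60.000000, DF = 0.946970, PV = 56.818182
  t = 2.0000: CF_t = 1060.000000, DF = 0.896752, PV = 950.556703
Price P = sum_t PV_t = 1007.374885
Convexity numerator sum_t t*(t + 1/m) * CF_t / (1+y/m)^(m*t + 2):
  t = 1.0000: term = 101.903592
  t = 2.0000: term = 5114.479508
Convexity = (1/P) * sum = 5216.383099 / 1007.374885 = 5.178195

Answer: Convexity = 5.1782


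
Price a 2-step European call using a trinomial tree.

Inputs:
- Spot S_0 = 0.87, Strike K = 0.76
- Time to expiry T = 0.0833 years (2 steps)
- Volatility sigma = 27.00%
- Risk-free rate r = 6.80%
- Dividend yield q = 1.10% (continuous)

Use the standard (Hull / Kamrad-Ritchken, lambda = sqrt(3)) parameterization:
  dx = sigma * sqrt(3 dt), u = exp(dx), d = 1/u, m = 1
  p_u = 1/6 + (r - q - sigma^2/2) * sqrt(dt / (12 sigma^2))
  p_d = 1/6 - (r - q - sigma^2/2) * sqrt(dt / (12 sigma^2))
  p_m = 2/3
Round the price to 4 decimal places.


Answer: Price = V(0,0) = 0.1146

Derivation:
dt = T/N = 0.041650; dx = sigma*sqrt(3*dt) = 0.095440
u = exp(dx) = 1.100143; d = 1/u = 0.908973
p_u = 0.171151, p_m = 0.666667, p_d = 0.162183
Discount per step: exp(-r*dt) = 0.997172
Stock lattice S(k, j) with j the centered position index:
  k=0: S(0,+0) = 0.8700
  k=1: S(1,-1) = 0.7908; S(1,+0) = 0.8700; S(1,+1) = 0.9571
  k=2: S(2,-2) = 0.7188; S(2,-1) = 0.7908; S(2,+0) = 0.8700; S(2,+1) = 0.9571; S(2,+2) = 1.0530
Terminal payoffs V(N, j) = max(S_T - K, 0):
  V(2,-2) = 0.000000; V(2,-1) = 0.030806; V(2,+0) = 0.110000; V(2,+1) = 0.197125; V(2,+2) = 0.292974
Backward induction: V(k, j) = exp(-r*dt) * [p_u * V(k+1, j+1) + p_m * V(k+1, j) + p_d * V(k+1, j-1)]
  V(1,-1) = exp(-r*dt) * [p_u*0.110000 + p_m*0.030806 + p_d*0.000000] = 0.039253
  V(1,+0) = exp(-r*dt) * [p_u*0.197125 + p_m*0.110000 + p_d*0.030806] = 0.111751
  V(1,+1) = exp(-r*dt) * [p_u*0.292974 + p_m*0.197125 + p_d*0.110000] = 0.198835
  V(0,+0) = exp(-r*dt) * [p_u*0.198835 + p_m*0.111751 + p_d*0.039253] = 0.114572


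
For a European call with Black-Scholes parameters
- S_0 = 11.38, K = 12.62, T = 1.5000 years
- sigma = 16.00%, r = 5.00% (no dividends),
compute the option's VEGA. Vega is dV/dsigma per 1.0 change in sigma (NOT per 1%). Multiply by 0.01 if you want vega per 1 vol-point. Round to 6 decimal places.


d1 = -0.0470783172; d2 = -0.2430374967
phi(d1) = 0.3985004238; exp(-qT) = 1.0000000000; exp(-rT) = 0.9277434863
Vega = S * exp(-qT) * phi(d1) * sqrt(T) = 11.3800 * 1.0000000000 * 0.3985004238 * 1.2247448714 = 5.554138

Answer: Vega = 5.554138


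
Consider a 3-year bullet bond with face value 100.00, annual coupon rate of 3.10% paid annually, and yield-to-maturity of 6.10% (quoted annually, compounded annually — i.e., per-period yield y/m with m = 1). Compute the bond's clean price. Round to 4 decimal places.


Coupon per period c = face * coupon_rate / m = 3.100000
Periods per year m = 1; per-period yield y/m = 0.061000
Number of cashflows N = 3
Cashflows (t years, CF_t, discount factor 1/(1+y/m)^(m*t), PV):
  t = 1.0000: CF_t = 3.100000, DF = 0.942507, PV = 2.921772
  t = 2.0000: CF_t = 3.100000, DF = 0.888320, PV = 2.753791
  t = 3.0000: CF_t = 103.100000, DF = 0.837247, PV = 86.320215
Price P = sum_t PV_t = 91.995778

Answer: Price = 91.9958


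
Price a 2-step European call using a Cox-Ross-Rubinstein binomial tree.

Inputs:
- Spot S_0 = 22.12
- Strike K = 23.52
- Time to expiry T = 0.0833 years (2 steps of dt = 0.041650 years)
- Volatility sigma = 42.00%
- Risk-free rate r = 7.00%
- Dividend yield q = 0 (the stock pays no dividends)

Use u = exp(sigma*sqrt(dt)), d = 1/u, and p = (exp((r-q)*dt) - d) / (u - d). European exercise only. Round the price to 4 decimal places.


dt = T/N = 0.041650
u = exp(sigma*sqrt(dt)) = 1.089496; d = 1/u = 0.917856
p = (exp((r-q)*dt) - d) / (u - d) = 0.495595
Discount per step: exp(-r*dt) = 0.997089
Stock lattice S(k, i) with i counting down-moves:
  k=0: S(0,0) = 22.1200
  k=1: S(1,0) = 24.0996; S(1,1) = 20.3030
  k=2: S(2,0) = 26.2565; S(2,1) = 22.1200; S(2,2) = 18.6352
Terminal payoffs V(N, i) = max(S_T - K, 0):
  V(2,0) = 2.736463; V(2,1) = 0.000000; V(2,2) = 0.000000
Backward induction: V(k, i) = exp(-r*dt) * [p * V(k+1, i) + (1-p) * V(k+1, i+1)].
  V(1,0) = exp(-r*dt) * [p*2.736463 + (1-p)*0.000000] = 1.352230
  V(1,1) = exp(-r*dt) * [p*0.000000 + (1-p)*0.000000] = 0.000000
  V(0,0) = exp(-r*dt) * [p*1.352230 + (1-p)*0.000000] = 0.668208

Answer: Price = V(0,0) = 0.6682


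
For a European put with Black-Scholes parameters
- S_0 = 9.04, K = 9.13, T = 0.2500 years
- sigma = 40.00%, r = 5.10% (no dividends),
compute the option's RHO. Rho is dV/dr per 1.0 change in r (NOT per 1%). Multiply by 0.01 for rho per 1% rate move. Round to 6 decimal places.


Answer: Rho = -1.203820

Derivation:
d1 = 0.1142173990; d2 = -0.0857826010
phi(d1) = 0.3963485253; exp(-qT) = 1.0000000000; exp(-rT) = 0.9873309369
N(-d2) = 0.5341803811
Rho = -K*T*exp(-rT)*N(-d2) = -9.1300 * 0.2500 * 0.9873309369 * 0.5341803811 = -1.203820


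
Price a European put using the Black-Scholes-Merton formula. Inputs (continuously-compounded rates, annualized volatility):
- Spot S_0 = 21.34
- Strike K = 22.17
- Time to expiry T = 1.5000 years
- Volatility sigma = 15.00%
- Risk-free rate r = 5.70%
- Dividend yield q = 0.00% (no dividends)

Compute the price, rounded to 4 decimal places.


d1 = (ln(S/K) + (r - q + 0.5*sigma^2) * T) / (sigma * sqrt(T)) = 0.34955973
d2 = d1 - sigma * sqrt(T) = 0.16584800
exp(-rT) = 0.91805314; exp(-qT) = 1.00000000
P = K * exp(-rT) * N(-d2) - S_0 * exp(-qT) * N(-d1)
N(-d1) = 0.36333457; N(-d2) = 0.43413829
P = 22.1700 * 0.91805314 * 0.43413829 - 21.3400 * 1.00000000 * 0.36333457 = 1.0826

Answer: Price = 1.0826


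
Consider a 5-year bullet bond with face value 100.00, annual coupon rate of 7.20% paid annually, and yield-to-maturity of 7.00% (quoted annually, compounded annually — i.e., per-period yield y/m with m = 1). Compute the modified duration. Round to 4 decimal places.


Coupon per period c = face * coupon_rate / m = 7.200000
Periods per year m = 1; per-period yield y/m = 0.070000
Number of cashflows N = 5
Cashflows (t years, CF_t, discount factor 1/(1+y/m)^(m*t), PV):
  t = 1.0000: CF_t = 7.200000, DF = 0.934579, PV = 6.728972
  t = 2.0000: CF_t = 7.200000, DF = 0.873439, PV = 6.288759
  t = 3.0000: CF_t = 7.200000, DF = 0.816298, PV = 5.877345
  t = 4.0000: CF_t = 7.200000, DF = 0.762895, PV = 5.492846
  t = 5.0000: CF_t = 107.200000, DF = 0.712986, PV = 76.432118
Price P = sum_t PV_t = 100.820039
First compute Macaulay numerator sum_t t * PV_t:
  t * PV_t at t = 1.0000: 6.728972
  t * PV_t at t = 2.0000: 12.577518
  t * PV_t at t = 3.0000: 17.632034
  t * PV_t at t = 4.0000: 21.971382
  t * PV_t at t = 5.0000: 382.160592
Macaulay duration D = 441.070498 / 100.820039 = 4.374830
Modified duration = D / (1 + y/m) = 4.374830 / (1 + 0.070000) = 4.088626

Answer: Modified duration = 4.0886


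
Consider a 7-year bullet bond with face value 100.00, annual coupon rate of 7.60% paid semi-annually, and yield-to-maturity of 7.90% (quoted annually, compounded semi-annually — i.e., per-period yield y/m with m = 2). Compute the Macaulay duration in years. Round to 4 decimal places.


Answer: Macaulay duration = 5.5418 years

Derivation:
Coupon per period c = face * coupon_rate / m = 3.800000
Periods per year m = 2; per-period yield y/m = 0.039500
Number of cashflows N = 14
Cashflows (t years, CF_t, discount factor 1/(1+y/m)^(m*t), PV):
  t = 0.5000: CF_t = 3.800000, DF = 0.962001, PV = 3.655604
  t = 1.0000: CF_t = 3.800000, DF = 0.925446, PV = 3.516694
  t = 1.5000: CF_t = 3.800000, DF = 0.890280, PV = 3.383063
  t = 2.0000: CF_t = 3.800000, DF = 0.856450, PV = 3.254510
  t = 2.5000: CF_t = 3.800000, DF = 0.823906, PV = 3.130842
  t = 3.0000: CF_t = 3.800000, DF = 0.792598, PV = 3.011873
  t = 3.5000: CF_t = 3.800000, DF = 0.762480, PV = 2.897425
  t = 4.0000: CF_t = 3.800000, DF = 0.733507, PV = 2.787325
  t = 4.5000: CF_t = 3.800000, DF = 0.705634, PV = 2.681410
  t = 5.0000: CF_t = 3.800000, DF = 0.678821, PV = 2.579519
  t = 5.5000: CF_t = 3.800000, DF = 0.653026, PV = 2.481499
  t = 6.0000: CF_t = 3.800000, DF = 0.628212, PV = 2.387205
  t = 6.5000: CF_t = 3.800000, DF = 0.604340, PV = 2.296493
  t = 7.0000: CF_t = 103.800000, DF = 0.581376, PV = 60.346827
Price P = sum_t PV_t = 98.410289
Macaulay numerator sum_t t * PV_t:
  t * PV_t at t = 0.5000: 1.827802
  t * PV_t at t = 1.0000: 3.516694
  t * PV_t at t = 1.5000: 5.074595
  t * PV_t at t = 2.0000: 6.509020
  t * PV_t at t = 2.5000: 7.827105
  t * PV_t at t = 3.0000: 9.035619
  t * PV_t at t = 3.5000: 10.140986
  t * PV_t at t = 4.0000: 11.149301
  t * PV_t at t = 4.5000: 12.066343
  t * PV_t at t = 5.0000: 12.897593
  t * PV_t at t = 5.5000: 13.648246
  t * PV_t at t = 6.0000: 14.323229
  t * PV_t at t = 6.5000: 14.927206
  t * PV_t at t = 7.0000: 422.427791
Macaulay duration D = (sum_t t * PV_t) / P = 545.371530 / 98.410289 = 5.541814


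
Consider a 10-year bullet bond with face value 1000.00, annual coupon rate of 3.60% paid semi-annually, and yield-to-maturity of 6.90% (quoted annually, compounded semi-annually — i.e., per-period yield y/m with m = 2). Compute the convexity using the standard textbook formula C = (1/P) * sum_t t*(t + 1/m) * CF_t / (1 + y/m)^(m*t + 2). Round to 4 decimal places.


Answer: Convexity = 75.3294

Derivation:
Coupon per period c = face * coupon_rate / m = 18.000000
Periods per year m = 2; per-period yield y/m = 0.034500
Number of cashflows N = 20
Cashflows (t years, CF_t, discount factor 1/(1+y/m)^(m*t), PV):
  t = 0.5000: CF_t = 18.000000, DF = 0.966651, PV = 17.399710
  t = 1.0000: CF_t = 18.000000, DF = 0.934413, PV = 16.819439
  t = 1.5000: CF_t = 18.000000, DF = 0.903251, PV = 16.258520
  t = 2.0000: CF_t = 18.000000, DF = 0.873128, PV = 15.716308
  t = 2.5000: CF_t = 18.000000, DF = 0.844010, PV = 15.192178
  t = 3.0000: CF_t = 18.000000, DF = 0.815863, PV = 14.685527
  t = 3.5000: CF_t = 18.000000, DF = 0.788654, PV = 14.195773
  t = 4.0000: CF_t = 18.000000, DF = 0.762353, PV = 13.722352
  t = 4.5000: CF_t = 18.000000, DF = 0.736929, PV = 13.264719
  t = 5.0000: CF_t = 18.000000, DF = 0.712353, PV = 12.822348
  t = 5.5000: CF_t = 18.000000, DF = 0.688596, PV = 12.394730
  t = 6.0000: CF_t = 18.000000, DF = 0.665632, PV = 11.981372
  t = 6.5000: CF_t = 18.000000, DF = 0.643433, PV = 11.581800
  t = 7.0000: CF_t = 18.000000, DF = 0.621975, PV = 11.195554
  t = 7.5000: CF_t = 18.000000, DF = 0.601233, PV = 10.822188
  t = 8.0000: CF_t = 18.000000, DF = 0.581182, PV = 10.461274
  t = 8.5000: CF_t = 18.000000, DF = 0.561800, PV = 10.112397
  t = 9.0000: CF_t = 18.000000, DF = 0.543064, PV = 9.775154
  t = 9.5000: CF_t = 18.000000, DF = 0.524953, PV = 9.449158
  t = 10.0000: CF_t = 1018.000000, DF = 0.507446, PV = 516.580345
Price P = sum_t PV_t = 764.430845
Convexity numerator sum_t t*(t + 1/m) * CF_t / (1+y/m)^(m*t + 2):
  t = 0.5000: term = 8.129260
  t = 1.0000: term = 23.574462
  t = 1.5000: term = 45.576533
  t = 2.0000: term = 73.427635
  t = 2.5000: term = 106.468296
  t = 3.0000: term = 144.084693
  t = 3.5000: term = 185.706064
  t = 4.0000: term = 230.802262
  t = 4.5000: term = 278.881418
  t = 5.0000: term = 329.487740
  t = 5.5000: term = 382.199408
  t = 6.0000: term = 436.626592
  t = 6.5000: term = 492.409561
  t = 7.0000: term = 549.216895
  t = 7.5000: term = 606.743791
  t = 8.0000: term = 664.710452
  t = 8.5000: term = 722.860569
  t = 9.0000: term = 780.959873
  t = 9.5000: term = 838.794773
  t = 10.0000: term = 50683.452052
Convexity = (1/P) * sum = 57584.112327 / 764.430845 = 75.329394


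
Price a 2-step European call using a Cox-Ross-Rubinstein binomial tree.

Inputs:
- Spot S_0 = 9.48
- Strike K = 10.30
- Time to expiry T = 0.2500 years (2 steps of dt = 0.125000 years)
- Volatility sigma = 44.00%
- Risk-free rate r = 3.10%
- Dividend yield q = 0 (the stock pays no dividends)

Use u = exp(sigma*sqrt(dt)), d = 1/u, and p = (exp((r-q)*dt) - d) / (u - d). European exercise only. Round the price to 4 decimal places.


Answer: Price = V(0,0) = 0.5876

Derivation:
dt = T/N = 0.125000
u = exp(sigma*sqrt(dt)) = 1.168316; d = 1/u = 0.855933
p = (exp((r-q)*dt) - d) / (u - d) = 0.473616
Discount per step: exp(-r*dt) = 0.996132
Stock lattice S(k, i) with i counting down-moves:
  k=0: S(0,0) = 9.4800
  k=1: S(1,0) = 11.0756; S(1,1) = 8.1142
  k=2: S(2,0) = 12.9398; S(2,1) = 9.4800; S(2,2) = 6.9452
Terminal payoffs V(N, i) = max(S_T - K, 0):
  V(2,0) = 2.639845; V(2,1) = 0.000000; V(2,2) = 0.000000
Backward induction: V(k, i) = exp(-r*dt) * [p * V(k+1, i) + (1-p) * V(k+1, i+1)].
  V(1,0) = exp(-r*dt) * [p*2.639845 + (1-p)*0.000000] = 1.245437
  V(1,1) = exp(-r*dt) * [p*0.000000 + (1-p)*0.000000] = 0.000000
  V(0,0) = exp(-r*dt) * [p*1.245437 + (1-p)*0.000000] = 0.587578


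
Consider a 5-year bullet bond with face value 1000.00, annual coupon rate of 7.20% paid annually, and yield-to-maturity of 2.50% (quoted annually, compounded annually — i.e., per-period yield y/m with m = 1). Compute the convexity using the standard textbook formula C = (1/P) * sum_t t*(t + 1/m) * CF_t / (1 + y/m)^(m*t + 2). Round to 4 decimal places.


Coupon per period c = face * coupon_rate / m = 72.000000
Periods per year m = 1; per-period yield y/m = 0.025000
Number of cashflows N = 5
Cashflows (t years, CF_t, discount factor 1/(1+y/m)^(m*t), PV):
  t = 1.0000: CF_t = 72.000000, DF = 0.975610, PV = 70.243902
  t = 2.0000: CF_t = 72.000000, DF = 0.951814, PV = 68.530637
  t = 3.0000: CF_t = 72.000000, DF = 0.928599, PV = 66.859158
  t = 4.0000: CF_t = 72.000000, DF = 0.905951, PV = 65.228446
  t = 5.0000: CF_t = 1072.000000, DF = 0.883854, PV = 947.491796
Price P = sum_t PV_t = 1218.353939
Convexity numerator sum_t t*(t + 1/m) * CF_t / (1+y/m)^(m*t + 2):
  t = 1.0000: term = 133.718315
  t = 2.0000: term = 391.370679
  t = 3.0000: term = 763.650104
  t = 4.0000: term = 1241.707487
  t = 5.0000: term = 27055.089960
Convexity = (1/P) * sum = 29585.536545 / 1218.353939 = 24.283203

Answer: Convexity = 24.2832


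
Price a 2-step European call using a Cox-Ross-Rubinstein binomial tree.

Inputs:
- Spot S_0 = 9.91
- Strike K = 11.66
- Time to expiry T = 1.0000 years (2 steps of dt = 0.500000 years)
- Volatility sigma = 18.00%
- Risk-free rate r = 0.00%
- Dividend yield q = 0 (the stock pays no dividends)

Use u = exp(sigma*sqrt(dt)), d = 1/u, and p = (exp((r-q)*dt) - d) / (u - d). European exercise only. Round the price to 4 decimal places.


Answer: Price = V(0,0) = 0.2462

Derivation:
dt = T/N = 0.500000
u = exp(sigma*sqrt(dt)) = 1.135734; d = 1/u = 0.880488
p = (exp((r-q)*dt) - d) / (u - d) = 0.468223
Discount per step: exp(-r*dt) = 1.000000
Stock lattice S(k, i) with i counting down-moves:
  k=0: S(0,0) = 9.9100
  k=1: S(1,0) = 11.2551; S(1,1) = 8.7256
  k=2: S(2,0) = 12.7828; S(2,1) = 9.9100; S(2,2) = 7.6828
Terminal payoffs V(N, i) = max(S_T - K, 0):
  V(2,0) = 1.122829; V(2,1) = 0.000000; V(2,2) = 0.000000
Backward induction: V(k, i) = exp(-r*dt) * [p * V(k+1, i) + (1-p) * V(k+1, i+1)].
  V(1,0) = exp(-r*dt) * [p*1.122829 + (1-p)*0.000000] = 0.525734
  V(1,1) = exp(-r*dt) * [p*0.000000 + (1-p)*0.000000] = 0.000000
  V(0,0) = exp(-r*dt) * [p*0.525734 + (1-p)*0.000000] = 0.246161


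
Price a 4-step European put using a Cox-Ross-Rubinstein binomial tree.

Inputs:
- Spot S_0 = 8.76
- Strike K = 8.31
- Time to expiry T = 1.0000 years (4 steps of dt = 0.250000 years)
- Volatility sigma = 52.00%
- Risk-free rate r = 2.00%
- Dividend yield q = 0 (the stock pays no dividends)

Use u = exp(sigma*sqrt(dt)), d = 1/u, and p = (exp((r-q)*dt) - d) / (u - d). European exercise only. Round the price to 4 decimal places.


dt = T/N = 0.250000
u = exp(sigma*sqrt(dt)) = 1.296930; d = 1/u = 0.771052
p = (exp((r-q)*dt) - d) / (u - d) = 0.444895
Discount per step: exp(-r*dt) = 0.995012
Stock lattice S(k, i) with i counting down-moves:
  k=0: S(0,0) = 8.7600
  k=1: S(1,0) = 11.3611; S(1,1) = 6.7544
  k=2: S(2,0) = 14.7346; S(2,1) = 8.7600; S(2,2) = 5.2080
  k=3: S(3,0) = 19.1097; S(3,1) = 11.3611; S(3,2) = 6.7544; S(3,3) = 4.0156
  k=4: S(4,0) = 24.7839; S(4,1) = 14.7346; S(4,2) = 8.7600; S(4,3) = 5.2080; S(4,4) = 3.0963
Terminal payoffs V(N, i) = max(K - S_T, 0):
  V(4,0) = 0.000000; V(4,1) = 0.000000; V(4,2) = 0.000000; V(4,3) = 3.102000; V(4,4) = 5.213737
Backward induction: V(k, i) = exp(-r*dt) * [p * V(k+1, i) + (1-p) * V(k+1, i+1)].
  V(3,0) = exp(-r*dt) * [p*0.000000 + (1-p)*0.000000] = 0.000000
  V(3,1) = exp(-r*dt) * [p*0.000000 + (1-p)*0.000000] = 0.000000
  V(3,2) = exp(-r*dt) * [p*0.000000 + (1-p)*3.102000] = 1.713346
  V(3,3) = exp(-r*dt) * [p*3.102000 + (1-p)*5.213737] = 4.252917
  V(2,0) = exp(-r*dt) * [p*0.000000 + (1-p)*0.000000] = 0.000000
  V(2,1) = exp(-r*dt) * [p*0.000000 + (1-p)*1.713346] = 0.946343
  V(2,2) = exp(-r*dt) * [p*1.713346 + (1-p)*4.252917] = 3.107497
  V(1,0) = exp(-r*dt) * [p*0.000000 + (1-p)*0.946343] = 0.522699
  V(1,1) = exp(-r*dt) * [p*0.946343 + (1-p)*3.107497] = 2.135306
  V(0,0) = exp(-r*dt) * [p*0.522699 + (1-p)*2.135306] = 1.410793

Answer: Price = V(0,0) = 1.4108


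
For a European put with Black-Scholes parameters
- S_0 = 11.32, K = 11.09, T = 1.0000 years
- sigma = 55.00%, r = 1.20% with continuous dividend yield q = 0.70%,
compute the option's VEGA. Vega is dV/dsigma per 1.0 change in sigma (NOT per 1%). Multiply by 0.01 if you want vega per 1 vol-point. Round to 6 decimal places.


Answer: Vega = 4.258765

Derivation:
d1 = 0.3214132208; d2 = -0.2285867792
phi(d1) = 0.3788587774; exp(-qT) = 0.9930244429; exp(-rT) = 0.9880717129
Vega = S * exp(-qT) * phi(d1) * sqrt(T) = 11.3200 * 0.9930244429 * 0.3788587774 * 1.0000000000 = 4.258765


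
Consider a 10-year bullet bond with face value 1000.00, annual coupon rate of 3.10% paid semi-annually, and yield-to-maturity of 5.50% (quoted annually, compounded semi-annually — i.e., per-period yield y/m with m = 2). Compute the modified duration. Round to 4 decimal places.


Answer: Modified duration = 8.2712

Derivation:
Coupon per period c = face * coupon_rate / m = 15.500000
Periods per year m = 2; per-period yield y/m = 0.027500
Number of cashflows N = 20
Cashflows (t years, CF_t, discount factor 1/(1+y/m)^(m*t), PV):
  t = 0.5000: CF_t = 15.500000, DF = 0.973236, PV = 15.085158
  t = 1.0000: CF_t = 15.500000, DF = 0.947188, PV = 14.681419
  t = 1.5000: CF_t = 15.500000, DF = 0.921838, PV = 14.288486
  t = 2.0000: CF_t = 15.500000, DF = 0.897166, PV = 13.906069
  t = 2.5000: CF_t = 15.500000, DF = 0.873154, PV = 13.533887
  t = 3.0000: CF_t = 15.500000, DF = 0.849785, PV = 13.171666
  t = 3.5000: CF_t = 15.500000, DF = 0.827041, PV = 12.819140
  t = 4.0000: CF_t = 15.500000, DF = 0.804906, PV = 12.476048
  t = 4.5000: CF_t = 15.500000, DF = 0.783364, PV = 12.142140
  t = 5.0000: CF_t = 15.500000, DF = 0.762398, PV = 11.817168
  t = 5.5000: CF_t = 15.500000, DF = 0.741993, PV = 11.500893
  t = 6.0000: CF_t = 15.500000, DF = 0.722134, PV = 11.193083
  t = 6.5000: CF_t = 15.500000, DF = 0.702807, PV = 10.893512
  t = 7.0000: CF_t = 15.500000, DF = 0.683997, PV = 10.601958
  t = 7.5000: CF_t = 15.500000, DF = 0.665691, PV = 10.318207
  t = 8.0000: CF_t = 15.500000, DF = 0.647874, PV = 10.042051
  t = 8.5000: CF_t = 15.500000, DF = 0.630535, PV = 9.773285
  t = 9.0000: CF_t = 15.500000, DF = 0.613659, PV = 9.511713
  t = 9.5000: CF_t = 15.500000, DF = 0.597235, PV = 9.257142
  t = 10.0000: CF_t = 1015.500000, DF = 0.581251, PV = 590.259950
Price P = sum_t PV_t = 817.272974
First compute Macaulay numerator sum_t t * PV_t:
  t * PV_t at t = 0.5000: 7.542579
  t * PV_t at t = 1.0000: 14.681419
  t * PV_t at t = 1.5000: 21.432729
  t * PV_t at t = 2.0000: 27.812138
  t * PV_t at t = 2.5000: 33.834717
  t * PV_t at t = 3.0000: 39.514998
  t * PV_t at t = 3.5000: 44.866989
  t * PV_t at t = 4.0000: 49.904194
  t * PV_t at t = 4.5000: 54.639628
  t * PV_t at t = 5.0000: 59.085838
  t * PV_t at t = 5.5000: 63.254911
  t * PV_t at t = 6.0000: 67.158499
  t * PV_t at t = 6.5000: 70.807826
  t * PV_t at t = 7.0000: 74.213704
  t * PV_t at t = 7.5000: 77.386553
  t * PV_t at t = 8.0000: 80.336406
  t * PV_t at t = 8.5000: 83.072925
  t * PV_t at t = 9.0000: 85.605419
  t * PV_t at t = 9.5000: 87.942847
  t * PV_t at t = 10.0000: 5902.599501
Macaulay duration D = 6945.693822 / 817.272974 = 8.498622
Modified duration = D / (1 + y/m) = 8.498622 / (1 + 0.027500) = 8.271165
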